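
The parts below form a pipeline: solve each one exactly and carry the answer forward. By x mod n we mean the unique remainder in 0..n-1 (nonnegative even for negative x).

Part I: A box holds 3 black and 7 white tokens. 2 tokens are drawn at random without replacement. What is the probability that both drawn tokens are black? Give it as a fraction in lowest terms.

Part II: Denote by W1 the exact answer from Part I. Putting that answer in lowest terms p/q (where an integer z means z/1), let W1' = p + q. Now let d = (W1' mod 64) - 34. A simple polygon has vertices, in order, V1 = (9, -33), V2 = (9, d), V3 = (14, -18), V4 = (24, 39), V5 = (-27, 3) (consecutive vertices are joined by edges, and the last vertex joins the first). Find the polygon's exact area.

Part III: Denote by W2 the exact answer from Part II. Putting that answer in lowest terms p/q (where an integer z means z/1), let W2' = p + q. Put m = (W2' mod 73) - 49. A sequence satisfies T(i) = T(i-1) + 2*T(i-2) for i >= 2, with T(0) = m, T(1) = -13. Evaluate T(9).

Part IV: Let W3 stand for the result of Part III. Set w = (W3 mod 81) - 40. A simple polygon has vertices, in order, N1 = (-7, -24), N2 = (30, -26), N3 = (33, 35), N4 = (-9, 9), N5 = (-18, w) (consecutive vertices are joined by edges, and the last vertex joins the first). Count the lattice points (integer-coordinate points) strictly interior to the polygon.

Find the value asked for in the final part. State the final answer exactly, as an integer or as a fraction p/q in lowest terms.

Part I: total draws C(10,2) = 45; favorable C(3,2) = 3; P = 1/15; answer 1/15
Part II: W1 = 1/15; threaded value p + q = 16; d = -18; cross terms: (9*-18 - 9*-33)=135, (9*-18 - 14*-18)=90, (14*39 - 24*-18)=978, (24*3 - -27*39)=1125, (-27*-33 - 9*3)=864; twice the area = |3192| = 3192; area = 1596; answer 1596
Part III: W2 = 1596; threaded value p + q = 1597; m = 15; T(2) = 1*(-13) + 2*(15) = 17; iterating: T(2)=17, T(3)=-9, T(4)=25, T(5)=7, T(6)=57, T(7)=71, T(8)=185, T(9)=327; answer 327
Part IV: W3 = 327; w = -37; cross terms: (-7*-26 - 30*-24)=902, (30*35 - 33*-26)=1908, (33*9 - -9*35)=612, (-9*-37 - -18*9)=495, (-18*-24 - -7*-37)=173; twice the area = |4090| = 4090; area = 2045; boundary points = 1 + 1 + 2 + 1 + 1 = 6; strictly interior points = area - boundary/2 + 1 = 2043; answer 2043

2043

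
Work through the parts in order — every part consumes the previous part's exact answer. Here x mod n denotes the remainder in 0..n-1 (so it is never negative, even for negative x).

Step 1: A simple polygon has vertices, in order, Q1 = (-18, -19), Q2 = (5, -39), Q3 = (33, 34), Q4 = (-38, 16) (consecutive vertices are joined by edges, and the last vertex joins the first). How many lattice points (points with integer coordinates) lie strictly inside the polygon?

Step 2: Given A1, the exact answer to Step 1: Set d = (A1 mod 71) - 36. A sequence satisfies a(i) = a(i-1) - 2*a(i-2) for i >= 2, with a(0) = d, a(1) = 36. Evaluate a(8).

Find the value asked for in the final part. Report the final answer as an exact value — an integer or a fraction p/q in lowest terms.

Step 1: cross terms: (-18*-39 - 5*-19)=797, (5*34 - 33*-39)=1457, (33*16 - -38*34)=1820, (-38*-19 - -18*16)=1010; twice the area = |5084| = 5084; area = 2542; boundary points = 1 + 1 + 1 + 5 = 8; strictly interior points = area - boundary/2 + 1 = 2539; answer 2539
Step 2: A1 = 2539; d = 18; a(2) = 1*(36) - 2*(18) = 0; iterating: a(2)=0, a(3)=-72, a(4)=-72, a(5)=72, a(6)=216, a(7)=72, a(8)=-360; answer -360

-360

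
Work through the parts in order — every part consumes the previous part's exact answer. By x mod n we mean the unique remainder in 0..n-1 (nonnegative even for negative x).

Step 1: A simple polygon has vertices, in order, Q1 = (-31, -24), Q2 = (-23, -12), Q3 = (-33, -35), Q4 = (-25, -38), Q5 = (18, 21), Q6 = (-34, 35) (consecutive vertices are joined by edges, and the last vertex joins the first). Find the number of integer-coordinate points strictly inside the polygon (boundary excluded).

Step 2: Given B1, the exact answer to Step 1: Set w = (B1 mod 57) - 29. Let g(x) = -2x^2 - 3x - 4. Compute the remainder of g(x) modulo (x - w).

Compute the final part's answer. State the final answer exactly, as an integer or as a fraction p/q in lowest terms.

-906

Step 1: cross terms: (-31*-12 - -23*-24)=-180, (-23*-35 - -33*-12)=409, (-33*-38 - -25*-35)=379, (-25*21 - 18*-38)=159, (18*35 - -34*21)=1344, (-34*-24 - -31*35)=1901; twice the area = |4012| = 4012; area = 2006; boundary points = 4 + 1 + 1 + 1 + 2 + 1 = 10; strictly interior points = area - boundary/2 + 1 = 2002; answer 2002
Step 2: B1 = 2002; w = -22; remainder = value at the root: -2*(-22)^2 - 3*(-22)^1 - 4 = (-968) + (66) + (-4) = -906; answer -906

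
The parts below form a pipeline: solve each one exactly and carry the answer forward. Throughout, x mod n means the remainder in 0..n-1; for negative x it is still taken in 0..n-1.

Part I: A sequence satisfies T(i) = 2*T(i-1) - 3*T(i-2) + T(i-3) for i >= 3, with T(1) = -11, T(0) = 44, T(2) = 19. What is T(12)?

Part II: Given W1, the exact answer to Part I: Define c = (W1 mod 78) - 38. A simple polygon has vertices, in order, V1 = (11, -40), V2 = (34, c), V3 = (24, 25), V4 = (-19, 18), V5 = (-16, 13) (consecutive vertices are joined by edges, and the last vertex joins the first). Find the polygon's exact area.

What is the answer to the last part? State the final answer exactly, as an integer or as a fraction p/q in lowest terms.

3655/2

Part I: T(3) = 2*(19) - 3*(-11) + 1*(44) = 115; iterating: T(3)=115, T(4)=162, T(5)=-2, T(6)=-375, T(7)=-582, T(8)=-41, T(9)=1289, T(10)=2119, T(11)=330, T(12)=-4408; answer -4408
Part II: W1 = -4408; c = 0; cross terms: (11*0 - 34*-40)=1360, (34*25 - 24*0)=850, (24*18 - -19*25)=907, (-19*13 - -16*18)=41, (-16*-40 - 11*13)=497; twice the area = |3655| = 3655; area = 3655/2; answer 3655/2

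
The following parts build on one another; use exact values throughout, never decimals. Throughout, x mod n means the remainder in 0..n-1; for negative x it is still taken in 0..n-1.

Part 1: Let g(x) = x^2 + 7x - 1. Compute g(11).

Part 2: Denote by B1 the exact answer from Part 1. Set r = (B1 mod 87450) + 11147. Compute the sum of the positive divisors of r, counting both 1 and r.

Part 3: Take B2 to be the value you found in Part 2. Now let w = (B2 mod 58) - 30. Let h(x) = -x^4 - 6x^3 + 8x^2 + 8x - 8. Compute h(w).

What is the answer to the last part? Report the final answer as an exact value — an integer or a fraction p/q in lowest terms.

Part 1: 1*(11)^2 + 7*(11)^1 - 1 = (121) + (77) + (-1) = 197; answer 197
Part 2: B1 = 197; r = 11344; 11344 = 2^4 * 709; sigma = (1 + 2 + 4 + 8 + 16) * (1 + 709) = 31 * 710 = 22010; answer 22010
Part 3: B2 = 22010; w = -2; -1*(-2)^4 - 6*(-2)^3 + 8*(-2)^2 + 8*(-2)^1 - 8 = (-16) + (48) + (32) + (-16) + (-8) = 40; answer 40

40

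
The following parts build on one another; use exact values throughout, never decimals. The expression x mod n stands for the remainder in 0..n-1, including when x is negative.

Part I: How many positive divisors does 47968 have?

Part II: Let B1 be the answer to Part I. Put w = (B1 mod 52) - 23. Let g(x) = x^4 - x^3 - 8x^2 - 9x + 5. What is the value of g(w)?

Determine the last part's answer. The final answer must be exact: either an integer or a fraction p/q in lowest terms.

15108

Part I: 47968 = 2^5 * 1499; number of divisors = (5+1) * (1+1) = 12; answer 12
Part II: B1 = 12; w = -11; 1*(-11)^4 - 1*(-11)^3 - 8*(-11)^2 - 9*(-11)^1 + 5 = (14641) + (1331) + (-968) + (99) + (5) = 15108; answer 15108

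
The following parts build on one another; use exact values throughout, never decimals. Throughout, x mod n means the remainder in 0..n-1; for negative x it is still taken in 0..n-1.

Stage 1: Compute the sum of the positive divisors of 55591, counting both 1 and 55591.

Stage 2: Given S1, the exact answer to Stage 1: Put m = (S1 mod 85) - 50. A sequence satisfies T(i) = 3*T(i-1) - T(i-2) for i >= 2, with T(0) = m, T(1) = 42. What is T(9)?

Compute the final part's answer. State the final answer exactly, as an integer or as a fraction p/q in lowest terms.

Stage 1: 55591 = 23 * 2417; sigma = (1 + 23) * (1 + 2417) = 24 * 2418 = 58032; answer 58032
Stage 2: S1 = 58032; m = 12; T(2) = 3*(42) - 1*(12) = 114; iterating: T(2)=114, T(3)=300, T(4)=786, T(5)=2058, T(6)=5388, T(7)=14106, T(8)=36930, T(9)=96684; answer 96684

96684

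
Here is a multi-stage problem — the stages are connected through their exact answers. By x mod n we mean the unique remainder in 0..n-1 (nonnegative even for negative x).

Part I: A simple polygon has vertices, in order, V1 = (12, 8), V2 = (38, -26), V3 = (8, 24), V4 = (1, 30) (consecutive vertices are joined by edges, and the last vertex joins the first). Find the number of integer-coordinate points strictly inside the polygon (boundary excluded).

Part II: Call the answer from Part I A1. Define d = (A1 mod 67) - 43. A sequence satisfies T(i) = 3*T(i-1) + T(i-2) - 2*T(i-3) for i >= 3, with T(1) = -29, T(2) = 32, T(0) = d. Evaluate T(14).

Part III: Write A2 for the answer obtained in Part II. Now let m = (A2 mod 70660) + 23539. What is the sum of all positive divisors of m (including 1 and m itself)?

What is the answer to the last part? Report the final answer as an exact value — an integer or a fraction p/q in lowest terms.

Part I: cross terms: (12*-26 - 38*8)=-616, (38*24 - 8*-26)=1120, (8*30 - 1*24)=216, (1*8 - 12*30)=-352; twice the area = |368| = 368; area = 184; boundary points = 2 + 10 + 1 + 11 = 24; strictly interior points = area - boundary/2 + 1 = 173; answer 173
Part II: A1 = 173; d = -4; T(3) = 3*(32) + 1*(-29) - 2*(-4) = 75; iterating: T(3)=75, T(4)=315, T(5)=956, T(6)=3033, T(7)=9425, T(8)=29396, T(9)=91547, T(10)=285187, T(11)=888316, T(12)=2767041, T(13)=8619065, T(14)=26847604; answer 26847604
Part III: A2 = 26847604; m = 91003; 91003 = 11 * 8273; sigma = (1 + 11) * (1 + 8273) = 12 * 8274 = 99288; answer 99288

99288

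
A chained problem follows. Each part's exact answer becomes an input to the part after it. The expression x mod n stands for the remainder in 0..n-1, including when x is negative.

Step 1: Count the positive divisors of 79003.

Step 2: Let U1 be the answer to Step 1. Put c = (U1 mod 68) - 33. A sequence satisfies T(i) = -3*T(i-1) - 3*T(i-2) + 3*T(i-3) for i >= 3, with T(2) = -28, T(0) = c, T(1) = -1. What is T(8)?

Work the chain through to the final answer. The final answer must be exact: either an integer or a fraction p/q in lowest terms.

-225

Step 1: 79003 = 199 * 397; number of divisors = (1+1) * (1+1) = 4; answer 4
Step 2: U1 = 4; c = -29; T(3) = -3*(-28) - 3*(-1) + 3*(-29) = 0; iterating: T(3)=0, T(4)=81, T(5)=-327, T(6)=738, T(7)=-990, T(8)=-225; answer -225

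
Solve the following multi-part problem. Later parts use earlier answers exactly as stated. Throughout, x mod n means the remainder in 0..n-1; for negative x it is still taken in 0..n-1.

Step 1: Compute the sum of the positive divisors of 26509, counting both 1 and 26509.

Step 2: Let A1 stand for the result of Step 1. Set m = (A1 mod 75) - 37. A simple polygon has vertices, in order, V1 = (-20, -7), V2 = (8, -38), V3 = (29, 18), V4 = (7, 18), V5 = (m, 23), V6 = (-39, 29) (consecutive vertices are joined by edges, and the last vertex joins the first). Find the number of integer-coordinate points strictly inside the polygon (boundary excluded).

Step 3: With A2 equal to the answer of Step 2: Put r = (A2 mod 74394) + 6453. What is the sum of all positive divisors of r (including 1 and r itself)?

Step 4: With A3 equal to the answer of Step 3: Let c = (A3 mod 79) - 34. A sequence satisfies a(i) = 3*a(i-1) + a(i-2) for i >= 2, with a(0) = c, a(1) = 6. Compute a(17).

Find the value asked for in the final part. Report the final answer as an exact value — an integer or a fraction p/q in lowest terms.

Step 1: 26509 = 7^2 * 541; sigma = (1 + 7 + 49) * (1 + 541) = 57 * 542 = 30894; answer 30894
Step 2: A1 = 30894; m = 32; cross terms: (-20*-38 - 8*-7)=816, (8*18 - 29*-38)=1246, (29*18 - 7*18)=396, (7*23 - 32*18)=-415, (32*29 - -39*23)=1825, (-39*-7 - -20*29)=853; twice the area = |4721| = 4721; area = 4721/2; boundary points = 1 + 7 + 22 + 5 + 1 + 1 = 37; strictly interior points = area - boundary/2 + 1 = 2343; answer 2343
Step 3: A2 = 2343; r = 8796; 8796 = 2^2 * 3 * 733; sigma = (1 + 2 + 4) * (1 + 3) * (1 + 733) = 7 * 4 * 734 = 20552; answer 20552
Step 4: A3 = 20552; c = -22; a(2) = 3*(6) + 1*(-22) = -4; iterating: a(2)=-4, a(3)=-6, a(4)=-22, a(5)=-72, a(6)=-238, a(7)=-786, a(8)=-2596, a(9)=-8574, a(10)=-28318, a(11)=-93528, a(12)=-308902, a(13)=-1020234, a(14)=-3369604, a(15)=-11129046, a(16)=-36756742, a(17)=-121399272; answer -121399272

-121399272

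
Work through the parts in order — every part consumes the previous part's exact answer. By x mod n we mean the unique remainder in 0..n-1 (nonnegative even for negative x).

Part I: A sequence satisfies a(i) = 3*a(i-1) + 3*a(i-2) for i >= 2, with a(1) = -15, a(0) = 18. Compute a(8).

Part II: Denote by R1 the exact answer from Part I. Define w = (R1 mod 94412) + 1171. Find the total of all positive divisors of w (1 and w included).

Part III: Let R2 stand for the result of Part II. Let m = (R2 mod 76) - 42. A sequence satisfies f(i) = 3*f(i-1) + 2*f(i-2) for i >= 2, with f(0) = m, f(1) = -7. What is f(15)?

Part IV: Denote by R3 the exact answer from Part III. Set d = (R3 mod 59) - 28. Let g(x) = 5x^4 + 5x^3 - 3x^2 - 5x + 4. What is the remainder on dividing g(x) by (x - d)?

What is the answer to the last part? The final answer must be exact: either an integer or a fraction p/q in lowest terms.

Part I: a(2) = 3*(-15) + 3*(18) = 9; iterating: a(2)=9, a(3)=-18, a(4)=-27, a(5)=-135, a(6)=-486, a(7)=-1863, a(8)=-7047; answer -7047
Part II: R1 = -7047; w = 88536; 88536 = 2^3 * 3 * 7 * 17 * 31; sigma = (1 + 2 + 4 + 8) * (1 + 3) * (1 + 7) * (1 + 17) * (1 + 31) = 15 * 4 * 8 * 18 * 32 = 276480; answer 276480
Part III: R2 = 276480; m = 26; f(2) = 3*(-7) + 2*(26) = 31; iterating: f(2)=31, f(3)=79, f(4)=299, f(5)=1055, f(6)=3763, f(7)=13399, f(8)=47723, f(9)=169967, f(10)=605347, f(11)=2155975, f(12)=7678619, f(13)=27347807, f(14)=97400659, f(15)=346897591; answer 346897591
Part IV: R3 = 346897591; d = -17; remainder = value at the root: 5*(-17)^4 + 5*(-17)^3 - 3*(-17)^2 - 5*(-17)^1 + 4 = (417605) + (-24565) + (-867) + (85) + (4) = 392262; answer 392262

392262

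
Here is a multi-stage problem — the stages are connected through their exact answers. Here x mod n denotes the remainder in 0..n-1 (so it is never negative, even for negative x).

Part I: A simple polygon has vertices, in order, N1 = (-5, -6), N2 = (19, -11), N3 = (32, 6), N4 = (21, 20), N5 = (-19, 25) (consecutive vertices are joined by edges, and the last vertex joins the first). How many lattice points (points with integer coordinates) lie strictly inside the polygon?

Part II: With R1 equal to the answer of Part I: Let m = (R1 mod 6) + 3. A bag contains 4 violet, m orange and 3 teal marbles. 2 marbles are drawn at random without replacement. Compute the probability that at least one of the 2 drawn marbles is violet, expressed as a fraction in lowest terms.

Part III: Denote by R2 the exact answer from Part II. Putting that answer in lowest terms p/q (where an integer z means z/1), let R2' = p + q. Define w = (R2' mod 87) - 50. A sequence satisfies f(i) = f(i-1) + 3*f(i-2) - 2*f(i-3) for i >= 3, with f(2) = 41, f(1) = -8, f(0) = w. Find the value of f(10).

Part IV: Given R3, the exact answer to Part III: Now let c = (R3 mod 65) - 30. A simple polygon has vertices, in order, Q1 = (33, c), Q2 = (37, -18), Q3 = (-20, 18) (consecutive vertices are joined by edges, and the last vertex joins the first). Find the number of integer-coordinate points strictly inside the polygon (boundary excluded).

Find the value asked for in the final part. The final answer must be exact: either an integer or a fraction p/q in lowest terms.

Part I: cross terms: (-5*-11 - 19*-6)=169, (19*6 - 32*-11)=466, (32*20 - 21*6)=514, (21*25 - -19*20)=905, (-19*-6 - -5*25)=239; twice the area = |2293| = 2293; area = 2293/2; boundary points = 1 + 1 + 1 + 5 + 1 = 9; strictly interior points = area - boundary/2 + 1 = 1143; answer 1143
Part II: R1 = 1143; m = 6; total draws C(13,2) = 78; complement C(9,2) = 36; favorable 78 - 36 = 42; P = 7/13; answer 7/13
Part III: R2 = 7/13; threaded value p + q = 20; w = -30; f(3) = 1*(41) + 3*(-8) - 2*(-30) = 77; iterating: f(3)=77, f(4)=216, f(5)=365, f(6)=859, f(7)=1522, f(8)=3369, f(9)=6217, f(10)=13280; answer 13280
Part IV: R3 = 13280; c = -10; cross terms: (33*-18 - 37*-10)=-224, (37*18 - -20*-18)=306, (-20*-10 - 33*18)=-394; twice the area = |-312| = 312; area = 156; boundary points = 4 + 3 + 1 = 8; strictly interior points = area - boundary/2 + 1 = 153; answer 153

153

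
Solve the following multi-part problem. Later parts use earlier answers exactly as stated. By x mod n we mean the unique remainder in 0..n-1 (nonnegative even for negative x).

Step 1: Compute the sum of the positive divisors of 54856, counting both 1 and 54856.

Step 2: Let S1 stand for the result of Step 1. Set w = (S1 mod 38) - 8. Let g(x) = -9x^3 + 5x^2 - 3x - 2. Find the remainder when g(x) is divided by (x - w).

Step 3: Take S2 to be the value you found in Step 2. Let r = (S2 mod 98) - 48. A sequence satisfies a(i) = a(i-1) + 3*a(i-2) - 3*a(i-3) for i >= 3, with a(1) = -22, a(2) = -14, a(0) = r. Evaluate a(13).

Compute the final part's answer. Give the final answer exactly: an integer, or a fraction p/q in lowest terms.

-53894

Step 1: 54856 = 2^3 * 6857; sigma = (1 + 2 + 4 + 8) * (1 + 6857) = 15 * 6858 = 102870; answer 102870
Step 2: S1 = 102870; w = -4; remainder = value at the root: -9*(-4)^3 + 5*(-4)^2 - 3*(-4)^1 - 2 = (576) + (80) + (12) + (-2) = 666; answer 666
Step 3: S2 = 666; r = 30; a(3) = 1*(-14) + 3*(-22) - 3*(30) = -170; iterating: a(3)=-170, a(4)=-146, a(5)=-614, a(6)=-542, a(7)=-1946, a(8)=-1730, a(9)=-5942, a(10)=-5294, a(11)=-17930, a(12)=-15986, a(13)=-53894; answer -53894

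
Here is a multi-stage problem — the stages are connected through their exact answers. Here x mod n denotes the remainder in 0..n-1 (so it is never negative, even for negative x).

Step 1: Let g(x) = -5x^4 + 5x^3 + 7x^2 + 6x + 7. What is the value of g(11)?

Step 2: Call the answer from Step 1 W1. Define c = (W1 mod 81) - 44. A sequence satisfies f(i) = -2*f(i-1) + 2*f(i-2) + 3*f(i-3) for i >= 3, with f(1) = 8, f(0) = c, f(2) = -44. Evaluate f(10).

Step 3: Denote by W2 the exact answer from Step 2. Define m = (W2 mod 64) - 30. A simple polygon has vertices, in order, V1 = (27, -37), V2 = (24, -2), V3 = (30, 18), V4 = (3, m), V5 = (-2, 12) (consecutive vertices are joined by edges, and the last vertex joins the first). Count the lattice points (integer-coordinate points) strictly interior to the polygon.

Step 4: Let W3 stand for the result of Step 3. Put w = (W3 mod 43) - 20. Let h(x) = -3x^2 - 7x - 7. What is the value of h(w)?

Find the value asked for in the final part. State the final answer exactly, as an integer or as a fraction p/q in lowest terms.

Step 1: -5*(11)^4 + 5*(11)^3 + 7*(11)^2 + 6*(11)^1 + 7 = (-73205) + (6655) + (847) + (66) + (7) = -65630; answer -65630
Step 2: W1 = -65630; c = 17; f(3) = -2*(-44) + 2*(8) + 3*(17) = 155; iterating: f(3)=155, f(4)=-374, f(5)=926, f(6)=-2135, f(7)=5000, f(8)=-11492, f(9)=26579, f(10)=-61142; answer -61142
Step 3: W2 = -61142; m = 12; cross terms: (27*-2 - 24*-37)=834, (24*18 - 30*-2)=492, (30*12 - 3*18)=306, (3*12 - -2*12)=60, (-2*-37 - 27*12)=-250; twice the area = |1442| = 1442; area = 721; boundary points = 1 + 2 + 3 + 5 + 1 = 12; strictly interior points = area - boundary/2 + 1 = 716; answer 716
Step 4: W3 = 716; w = 8; -3*(8)^2 - 7*(8)^1 - 7 = (-192) + (-56) + (-7) = -255; answer -255

-255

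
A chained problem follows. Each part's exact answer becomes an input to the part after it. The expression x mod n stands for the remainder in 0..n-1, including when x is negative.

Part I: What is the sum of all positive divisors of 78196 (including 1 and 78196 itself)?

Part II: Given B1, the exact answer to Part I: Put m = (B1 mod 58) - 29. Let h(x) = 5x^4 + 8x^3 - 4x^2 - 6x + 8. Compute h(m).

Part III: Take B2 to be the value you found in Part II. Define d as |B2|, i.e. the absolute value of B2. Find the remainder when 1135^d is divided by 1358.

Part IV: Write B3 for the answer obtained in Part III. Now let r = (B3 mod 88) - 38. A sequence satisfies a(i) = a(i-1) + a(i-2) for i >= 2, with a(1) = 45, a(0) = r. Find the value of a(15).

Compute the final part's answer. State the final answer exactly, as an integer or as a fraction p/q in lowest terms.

14255

Part I: 78196 = 2^2 * 113 * 173; sigma = (1 + 2 + 4) * (1 + 113) * (1 + 173) = 7 * 114 * 174 = 138852; answer 138852
Part II: B1 = 138852; m = -29; 5*(-29)^4 + 8*(-29)^3 - 4*(-29)^2 - 6*(-29)^1 + 8 = (3536405) + (-195112) + (-3364) + (174) + (8) = 3338111; answer 3338111
Part III: B2 = 3338111; d = 3338111; squarings mod 1358: 1135^1=1135, 1135^2=841, 1135^4=1121, 1135^8=491, 1135^16=715, 1135^32=617, 1135^64=449, 1135^128=617, 1135^256=449, 1135^512=617, 1135^1024=449, 1135^2048=617, 1135^4096=449, 1135^8192=617, 1135^16384=449, 1135^32768=617, 1135^65536=449, 1135^131072=617, 1135^262144=449, 1135^524288=617, 1135^1048576=449, 1135^2097152=617; 1135^3338111 = 1135^1 * 1135^2 * 1135^4 * 1135^8 * 1135^16 * 1135^32 * 1135^64 * 1135^256 * 1135^512 * 1135^1024 * 1135^2048 * 1135^8192 * 1135^16384 * 1135^32768 * 1135^131072 * 1135^1048576 * 1135^2097152 = 883 (mod 1358); answer 883
Part IV: B3 = 883; r = -35; a(2) = 1*(45) + 1*(-35) = 10; iterating: a(2)=10, a(3)=55, a(4)=65, a(5)=120, a(6)=185, a(7)=305, a(8)=490, a(9)=795, a(10)=1285, a(11)=2080, a(12)=3365, a(13)=5445, a(14)=8810, a(15)=14255; answer 14255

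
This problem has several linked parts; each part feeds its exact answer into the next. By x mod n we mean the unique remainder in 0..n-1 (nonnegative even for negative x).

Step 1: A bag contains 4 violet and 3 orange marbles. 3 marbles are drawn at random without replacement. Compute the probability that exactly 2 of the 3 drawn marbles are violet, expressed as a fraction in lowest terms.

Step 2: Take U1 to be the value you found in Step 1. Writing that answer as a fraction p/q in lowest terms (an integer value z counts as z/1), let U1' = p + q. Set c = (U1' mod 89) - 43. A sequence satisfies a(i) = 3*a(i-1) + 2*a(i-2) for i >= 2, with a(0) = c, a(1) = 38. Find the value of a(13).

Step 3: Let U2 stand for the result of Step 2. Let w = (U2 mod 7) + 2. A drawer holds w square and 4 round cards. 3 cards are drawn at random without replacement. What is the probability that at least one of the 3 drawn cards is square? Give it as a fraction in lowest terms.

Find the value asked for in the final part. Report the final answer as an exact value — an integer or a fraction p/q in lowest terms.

Step 1: total draws C(7,3) = 35; favorable C(4,2)*C(3,1) = 18; P = 18/35; answer 18/35
Step 2: U1 = 18/35; threaded value p + q = 53; c = 10; a(2) = 3*(38) + 2*(10) = 134; iterating: a(2)=134, a(3)=478, a(4)=1702, a(5)=6062, a(6)=21590, a(7)=76894, a(8)=273862, a(9)=975374, a(10)=3473846, a(11)=12372286, a(12)=44064550, a(13)=156938222; answer 156938222
Step 3: U2 = 156938222; w = 2; total draws C(6,3) = 20; complement C(4,3) = 4; favorable 20 - 4 = 16; P = 4/5; answer 4/5

4/5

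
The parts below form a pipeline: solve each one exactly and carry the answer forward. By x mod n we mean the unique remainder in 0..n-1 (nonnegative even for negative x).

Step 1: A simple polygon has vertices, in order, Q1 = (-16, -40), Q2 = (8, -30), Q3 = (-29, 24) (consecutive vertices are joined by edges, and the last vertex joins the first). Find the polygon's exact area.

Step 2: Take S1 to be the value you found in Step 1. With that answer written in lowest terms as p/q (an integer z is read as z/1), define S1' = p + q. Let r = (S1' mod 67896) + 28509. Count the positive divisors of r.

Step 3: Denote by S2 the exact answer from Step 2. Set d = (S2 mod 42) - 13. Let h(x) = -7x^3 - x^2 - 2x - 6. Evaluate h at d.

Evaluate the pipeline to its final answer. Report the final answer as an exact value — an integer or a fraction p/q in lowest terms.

Step 1: cross terms: (-16*-30 - 8*-40)=800, (8*24 - -29*-30)=-678, (-29*-40 - -16*24)=1544; twice the area = |1666| = 1666; area = 833; answer 833
Step 2: S1 = 833; threaded value p + q = 834; r = 29343; 29343 = 3 * 9781; number of divisors = (1+1) * (1+1) = 4; answer 4
Step 3: S2 = 4; d = -9; -7*(-9)^3 - 1*(-9)^2 - 2*(-9)^1 - 6 = (5103) + (-81) + (18) + (-6) = 5034; answer 5034

5034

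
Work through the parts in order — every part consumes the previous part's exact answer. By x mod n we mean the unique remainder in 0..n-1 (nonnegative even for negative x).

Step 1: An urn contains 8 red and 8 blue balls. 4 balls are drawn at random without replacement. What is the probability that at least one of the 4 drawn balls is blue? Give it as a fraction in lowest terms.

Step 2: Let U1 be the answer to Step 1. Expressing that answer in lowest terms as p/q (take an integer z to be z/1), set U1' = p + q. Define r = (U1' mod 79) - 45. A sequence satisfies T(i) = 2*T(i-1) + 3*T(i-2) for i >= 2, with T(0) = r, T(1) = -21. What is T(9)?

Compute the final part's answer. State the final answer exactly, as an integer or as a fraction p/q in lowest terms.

Step 1: total draws C(16,4) = 1820; complement C(8,4) = 70; favorable 1820 - 70 = 1750; P = 25/26; answer 25/26
Step 2: U1 = 25/26; threaded value p + q = 51; r = 6; T(2) = 2*(-21) + 3*(6) = -24; iterating: T(2)=-24, T(3)=-111, T(4)=-294, T(5)=-921, T(6)=-2724, T(7)=-8211, T(8)=-24594, T(9)=-73821; answer -73821

-73821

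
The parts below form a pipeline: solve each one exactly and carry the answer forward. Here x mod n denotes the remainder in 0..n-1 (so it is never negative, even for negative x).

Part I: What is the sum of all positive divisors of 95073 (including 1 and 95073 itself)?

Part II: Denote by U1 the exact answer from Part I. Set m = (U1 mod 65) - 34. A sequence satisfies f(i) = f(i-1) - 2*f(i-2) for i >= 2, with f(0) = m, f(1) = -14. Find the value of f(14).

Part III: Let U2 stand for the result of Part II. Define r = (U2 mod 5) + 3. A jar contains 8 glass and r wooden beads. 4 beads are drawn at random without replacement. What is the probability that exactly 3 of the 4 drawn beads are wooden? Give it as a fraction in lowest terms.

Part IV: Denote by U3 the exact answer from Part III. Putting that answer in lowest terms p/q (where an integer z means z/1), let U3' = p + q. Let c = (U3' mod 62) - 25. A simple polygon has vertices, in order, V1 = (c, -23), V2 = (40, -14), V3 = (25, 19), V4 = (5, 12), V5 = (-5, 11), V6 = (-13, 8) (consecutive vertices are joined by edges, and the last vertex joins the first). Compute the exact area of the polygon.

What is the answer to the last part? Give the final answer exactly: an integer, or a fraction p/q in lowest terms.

Part I: 95073 = 3 * 11 * 43 * 67; sigma = (1 + 3) * (1 + 11) * (1 + 43) * (1 + 67) = 4 * 12 * 44 * 68 = 143616; answer 143616
Part II: U1 = 143616; m = -3; f(2) = 1*(-14) - 2*(-3) = -8; iterating: f(2)=-8, f(3)=20, f(4)=36, f(5)=-4, f(6)=-76, f(7)=-68, f(8)=84, f(9)=220, f(10)=52, f(11)=-388, f(12)=-492, f(13)=284, f(14)=1268; answer 1268
Part III: U2 = 1268; r = 6; total draws C(14,4) = 1001; favorable C(6,3)*C(8,1) = 160; P = 160/1001; answer 160/1001
Part IV: U3 = 160/1001; threaded value p + q = 1161; c = 20; cross terms: (20*-14 - 40*-23)=640, (40*19 - 25*-14)=1110, (25*12 - 5*19)=205, (5*11 - -5*12)=115, (-5*8 - -13*11)=103, (-13*-23 - 20*8)=139; twice the area = |2312| = 2312; area = 1156; answer 1156

1156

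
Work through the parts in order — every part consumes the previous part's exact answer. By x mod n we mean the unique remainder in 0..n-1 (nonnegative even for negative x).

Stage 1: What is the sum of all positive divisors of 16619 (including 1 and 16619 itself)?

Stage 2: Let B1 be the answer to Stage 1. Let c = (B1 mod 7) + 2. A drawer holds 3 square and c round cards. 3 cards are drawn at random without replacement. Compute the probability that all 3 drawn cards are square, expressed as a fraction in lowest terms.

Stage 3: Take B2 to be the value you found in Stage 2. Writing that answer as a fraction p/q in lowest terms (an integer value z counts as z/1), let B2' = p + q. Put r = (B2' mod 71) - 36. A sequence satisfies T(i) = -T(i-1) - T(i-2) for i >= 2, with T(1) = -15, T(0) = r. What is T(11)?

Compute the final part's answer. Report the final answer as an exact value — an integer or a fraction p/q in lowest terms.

15

Stage 1: 16619 is prime, so its only divisors are 1 and 16619; sigma = 1 + 16619 = 16620; answer 16620
Stage 2: B1 = 16620; c = 4; total draws C(7,3) = 35; favorable C(3,3) = 1; P = 1/35; answer 1/35
Stage 3: B2 = 1/35; threaded value p + q = 36; r = 0; T(2) = -1*(-15) - 1*(0) = 15; iterating: T(2)=15, T(3)=0, T(4)=-15, T(5)=15, T(6)=0, T(7)=-15, T(8)=15, T(9)=0, T(10)=-15, T(11)=15; answer 15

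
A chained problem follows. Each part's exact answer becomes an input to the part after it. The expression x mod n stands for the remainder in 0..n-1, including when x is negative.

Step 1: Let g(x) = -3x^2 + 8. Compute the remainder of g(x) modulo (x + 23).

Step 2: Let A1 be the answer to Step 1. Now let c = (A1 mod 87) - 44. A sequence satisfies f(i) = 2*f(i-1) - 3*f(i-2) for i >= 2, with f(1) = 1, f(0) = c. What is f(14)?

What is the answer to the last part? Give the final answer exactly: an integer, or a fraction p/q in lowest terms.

Step 1: remainder = value at the root: -3*(-23)^2 + 8 = (-1587) + (8) = -1579; answer -1579
Step 2: A1 = -1579; c = 30; f(2) = 2*(1) - 3*(30) = -88; iterating: f(2)=-88, f(3)=-179, f(4)=-94, f(5)=349, f(6)=980, f(7)=913, f(8)=-1114, f(9)=-4967, f(10)=-6592, f(11)=1717, f(12)=23210, f(13)=41269, f(14)=12908; answer 12908

12908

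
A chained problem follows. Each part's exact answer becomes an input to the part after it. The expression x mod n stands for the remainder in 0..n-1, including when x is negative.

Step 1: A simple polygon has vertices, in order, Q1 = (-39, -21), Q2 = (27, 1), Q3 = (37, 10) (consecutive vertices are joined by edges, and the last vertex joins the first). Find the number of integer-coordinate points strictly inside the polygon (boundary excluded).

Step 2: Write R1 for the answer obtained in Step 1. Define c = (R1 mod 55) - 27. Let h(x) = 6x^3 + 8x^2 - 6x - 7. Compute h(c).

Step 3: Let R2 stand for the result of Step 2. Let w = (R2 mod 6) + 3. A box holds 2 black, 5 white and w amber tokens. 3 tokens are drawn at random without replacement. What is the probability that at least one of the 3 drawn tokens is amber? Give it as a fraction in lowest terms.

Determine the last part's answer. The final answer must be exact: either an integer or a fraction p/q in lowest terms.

Step 1: cross terms: (-39*1 - 27*-21)=528, (27*10 - 37*1)=233, (37*-21 - -39*10)=-387; twice the area = |374| = 374; area = 187; boundary points = 22 + 1 + 1 = 24; strictly interior points = area - boundary/2 + 1 = 176; answer 176
Step 2: R1 = 176; c = -16; 6*(-16)^3 + 8*(-16)^2 - 6*(-16)^1 - 7 = (-24576) + (2048) + (96) + (-7) = -22439; answer -22439
Step 3: R2 = -22439; w = 4; total draws C(11,3) = 165; complement C(7,3) = 35; favorable 165 - 35 = 130; P = 26/33; answer 26/33

26/33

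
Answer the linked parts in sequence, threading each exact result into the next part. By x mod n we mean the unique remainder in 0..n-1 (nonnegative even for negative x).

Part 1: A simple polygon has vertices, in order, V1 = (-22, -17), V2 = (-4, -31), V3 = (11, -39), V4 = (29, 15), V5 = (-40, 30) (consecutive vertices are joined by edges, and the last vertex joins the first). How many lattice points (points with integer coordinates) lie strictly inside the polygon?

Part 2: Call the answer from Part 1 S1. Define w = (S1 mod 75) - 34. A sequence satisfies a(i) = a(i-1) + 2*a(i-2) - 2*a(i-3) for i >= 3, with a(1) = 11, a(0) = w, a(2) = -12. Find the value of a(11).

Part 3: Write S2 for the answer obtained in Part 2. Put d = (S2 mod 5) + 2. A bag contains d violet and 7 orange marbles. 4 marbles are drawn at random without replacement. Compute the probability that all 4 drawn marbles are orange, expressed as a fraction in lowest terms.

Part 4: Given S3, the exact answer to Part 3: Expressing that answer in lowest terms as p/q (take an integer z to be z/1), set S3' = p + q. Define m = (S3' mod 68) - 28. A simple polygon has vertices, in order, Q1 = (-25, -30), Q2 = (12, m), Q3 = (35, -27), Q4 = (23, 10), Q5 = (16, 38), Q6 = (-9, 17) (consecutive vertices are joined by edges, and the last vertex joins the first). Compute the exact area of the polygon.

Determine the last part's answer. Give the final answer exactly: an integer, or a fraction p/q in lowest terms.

1935

Part 1: cross terms: (-22*-31 - -4*-17)=614, (-4*-39 - 11*-31)=497, (11*15 - 29*-39)=1296, (29*30 - -40*15)=1470, (-40*-17 - -22*30)=1340; twice the area = |5217| = 5217; area = 5217/2; boundary points = 2 + 1 + 18 + 3 + 1 = 25; strictly interior points = area - boundary/2 + 1 = 2597; answer 2597
Part 2: S1 = 2597; w = 13; a(3) = 1*(-12) + 2*(11) - 2*(13) = -16; iterating: a(3)=-16, a(4)=-62, a(5)=-70, a(6)=-162, a(7)=-178, a(8)=-362, a(9)=-394, a(10)=-762, a(11)=-826; answer -826
Part 3: S2 = -826; d = 6; total draws C(13,4) = 715; favorable C(7,4) = 35; P = 7/143; answer 7/143
Part 4: S3 = 7/143; threaded value p + q = 150; m = -14; cross terms: (-25*-14 - 12*-30)=710, (12*-27 - 35*-14)=166, (35*10 - 23*-27)=971, (23*38 - 16*10)=714, (16*17 - -9*38)=614, (-9*-30 - -25*17)=695; twice the area = |3870| = 3870; area = 1935; answer 1935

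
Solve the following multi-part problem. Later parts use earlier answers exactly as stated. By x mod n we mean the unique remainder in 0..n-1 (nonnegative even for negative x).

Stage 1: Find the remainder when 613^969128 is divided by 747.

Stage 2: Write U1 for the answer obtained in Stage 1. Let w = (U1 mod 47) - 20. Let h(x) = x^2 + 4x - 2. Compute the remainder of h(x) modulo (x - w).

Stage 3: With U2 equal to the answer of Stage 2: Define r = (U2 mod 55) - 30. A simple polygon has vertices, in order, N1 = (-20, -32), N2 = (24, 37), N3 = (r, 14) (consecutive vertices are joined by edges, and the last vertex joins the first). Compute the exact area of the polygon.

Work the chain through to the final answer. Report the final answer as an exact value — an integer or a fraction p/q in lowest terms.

Stage 1: squarings mod 747: 613^1=613, 613^2=28, 613^4=37, 613^8=622, 613^16=685, 613^32=109, 613^64=676, 613^128=559, 613^256=235, 613^512=694, 613^1024=568, 613^2048=667, 613^4096=424, 613^8192=496, 613^16384=253, 613^32768=514, 613^65536=505, 613^131072=298, 613^262144=658, 613^524288=451; 613^969128 = 613^8 * 613^32 * 613^128 * 613^256 * 613^2048 * 613^16384 * 613^32768 * 613^131072 * 613^262144 * 613^524288 = 199 (mod 747); answer 199
Stage 2: U1 = 199; w = -9; remainder = value at the root: 1*(-9)^2 + 4*(-9)^1 - 2 = (81) + (-36) + (-2) = 43; answer 43
Stage 3: U2 = 43; r = 13; cross terms: (-20*37 - 24*-32)=28, (24*14 - 13*37)=-145, (13*-32 - -20*14)=-136; twice the area = |-253| = 253; area = 253/2; answer 253/2

253/2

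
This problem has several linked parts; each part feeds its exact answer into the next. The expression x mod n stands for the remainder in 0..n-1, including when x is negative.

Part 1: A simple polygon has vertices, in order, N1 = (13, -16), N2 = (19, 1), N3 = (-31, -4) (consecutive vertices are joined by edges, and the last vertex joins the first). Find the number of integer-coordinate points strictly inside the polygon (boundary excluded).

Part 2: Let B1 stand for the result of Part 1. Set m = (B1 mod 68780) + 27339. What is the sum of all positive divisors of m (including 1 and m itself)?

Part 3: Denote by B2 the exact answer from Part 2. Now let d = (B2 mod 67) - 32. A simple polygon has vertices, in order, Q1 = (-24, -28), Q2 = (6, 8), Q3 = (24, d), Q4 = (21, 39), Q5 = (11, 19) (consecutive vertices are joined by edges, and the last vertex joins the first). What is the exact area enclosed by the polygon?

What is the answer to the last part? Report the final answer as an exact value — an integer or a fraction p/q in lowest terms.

Part 1: cross terms: (13*1 - 19*-16)=317, (19*-4 - -31*1)=-45, (-31*-16 - 13*-4)=548; twice the area = |820| = 820; area = 410; boundary points = 1 + 5 + 4 = 10; strictly interior points = area - boundary/2 + 1 = 406; answer 406
Part 2: B1 = 406; m = 27745; 27745 = 5 * 31 * 179; sigma = (1 + 5) * (1 + 31) * (1 + 179) = 6 * 32 * 180 = 34560; answer 34560
Part 3: B2 = 34560; d = 23; cross terms: (-24*8 - 6*-28)=-24, (6*23 - 24*8)=-54, (24*39 - 21*23)=453, (21*19 - 11*39)=-30, (11*-28 - -24*19)=148; twice the area = |493| = 493; area = 493/2; answer 493/2

493/2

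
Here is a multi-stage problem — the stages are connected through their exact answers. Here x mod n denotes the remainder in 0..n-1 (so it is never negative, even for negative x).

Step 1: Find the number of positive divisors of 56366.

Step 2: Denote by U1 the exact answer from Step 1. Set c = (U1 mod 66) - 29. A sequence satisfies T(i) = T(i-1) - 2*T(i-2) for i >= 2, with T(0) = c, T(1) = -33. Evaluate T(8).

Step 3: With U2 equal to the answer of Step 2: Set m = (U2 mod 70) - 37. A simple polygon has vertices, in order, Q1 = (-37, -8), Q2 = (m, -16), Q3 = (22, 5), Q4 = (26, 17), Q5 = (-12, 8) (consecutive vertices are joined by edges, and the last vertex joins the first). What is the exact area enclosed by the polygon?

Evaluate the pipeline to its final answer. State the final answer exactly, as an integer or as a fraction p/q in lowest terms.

Step 1: 56366 = 2 * 28183; number of divisors = (1+1) * (1+1) = 4; answer 4
Step 2: U1 = 4; c = -25; T(2) = 1*(-33) - 2*(-25) = 17; iterating: T(2)=17, T(3)=83, T(4)=49, T(5)=-117, T(6)=-215, T(7)=19, T(8)=449; answer 449
Step 3: U2 = 449; m = -8; cross terms: (-37*-16 - -8*-8)=528, (-8*5 - 22*-16)=312, (22*17 - 26*5)=244, (26*8 - -12*17)=412, (-12*-8 - -37*8)=392; twice the area = |1888| = 1888; area = 944; answer 944

944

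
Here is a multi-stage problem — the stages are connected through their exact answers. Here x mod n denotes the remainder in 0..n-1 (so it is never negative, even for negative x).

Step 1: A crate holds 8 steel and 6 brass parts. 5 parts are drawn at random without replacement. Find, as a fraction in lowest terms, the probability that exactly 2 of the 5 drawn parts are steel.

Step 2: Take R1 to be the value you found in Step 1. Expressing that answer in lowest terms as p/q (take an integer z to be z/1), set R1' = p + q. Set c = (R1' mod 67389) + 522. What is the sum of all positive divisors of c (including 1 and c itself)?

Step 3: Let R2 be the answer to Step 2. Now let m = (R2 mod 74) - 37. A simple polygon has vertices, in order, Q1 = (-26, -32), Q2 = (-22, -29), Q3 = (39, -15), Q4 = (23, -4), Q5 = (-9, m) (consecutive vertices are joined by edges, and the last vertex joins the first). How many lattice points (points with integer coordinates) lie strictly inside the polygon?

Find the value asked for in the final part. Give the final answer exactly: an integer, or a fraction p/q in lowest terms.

Step 1: total draws C(14,5) = 2002; favorable C(8,2)*C(6,3) = 560; P = 40/143; answer 40/143
Step 2: R1 = 40/143; threaded value p + q = 183; c = 705; 705 = 3 * 5 * 47; sigma = (1 + 3) * (1 + 5) * (1 + 47) = 4 * 6 * 48 = 1152; answer 1152
Step 3: R2 = 1152; m = 5; cross terms: (-26*-29 - -22*-32)=50, (-22*-15 - 39*-29)=1461, (39*-4 - 23*-15)=189, (23*5 - -9*-4)=79, (-9*-32 - -26*5)=418; twice the area = |2197| = 2197; area = 2197/2; boundary points = 1 + 1 + 1 + 1 + 1 = 5; strictly interior points = area - boundary/2 + 1 = 1097; answer 1097

1097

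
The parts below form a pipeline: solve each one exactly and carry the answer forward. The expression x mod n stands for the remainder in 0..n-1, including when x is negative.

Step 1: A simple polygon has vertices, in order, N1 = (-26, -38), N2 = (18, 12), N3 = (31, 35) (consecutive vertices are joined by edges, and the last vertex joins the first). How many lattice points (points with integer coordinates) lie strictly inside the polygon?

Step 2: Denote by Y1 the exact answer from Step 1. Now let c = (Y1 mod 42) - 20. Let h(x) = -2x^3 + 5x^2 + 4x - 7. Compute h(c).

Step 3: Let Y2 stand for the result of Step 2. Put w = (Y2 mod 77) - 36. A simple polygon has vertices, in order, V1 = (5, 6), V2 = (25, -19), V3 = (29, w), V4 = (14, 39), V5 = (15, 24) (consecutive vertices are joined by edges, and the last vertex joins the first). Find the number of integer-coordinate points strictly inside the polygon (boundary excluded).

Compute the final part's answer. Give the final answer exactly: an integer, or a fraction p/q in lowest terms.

777

Step 1: cross terms: (-26*12 - 18*-38)=372, (18*35 - 31*12)=258, (31*-38 - -26*35)=-268; twice the area = |362| = 362; area = 181; boundary points = 2 + 1 + 1 = 4; strictly interior points = area - boundary/2 + 1 = 180; answer 180
Step 2: Y1 = 180; c = -8; -2*(-8)^3 + 5*(-8)^2 + 4*(-8)^1 - 7 = (1024) + (320) + (-32) + (-7) = 1305; answer 1305
Step 3: Y2 = 1305; w = 37; cross terms: (5*-19 - 25*6)=-245, (25*37 - 29*-19)=1476, (29*39 - 14*37)=613, (14*24 - 15*39)=-249, (15*6 - 5*24)=-30; twice the area = |1565| = 1565; area = 1565/2; boundary points = 5 + 4 + 1 + 1 + 2 = 13; strictly interior points = area - boundary/2 + 1 = 777; answer 777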